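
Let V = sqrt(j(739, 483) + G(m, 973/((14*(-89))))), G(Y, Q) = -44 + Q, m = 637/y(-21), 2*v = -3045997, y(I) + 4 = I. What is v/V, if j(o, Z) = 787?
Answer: -3045997*sqrt(23516470)/264230 ≈ -55903.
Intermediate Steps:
y(I) = -4 + I
v = -3045997/2 (v = (1/2)*(-3045997) = -3045997/2 ≈ -1.5230e+6)
m = -637/25 (m = 637/(-4 - 21) = 637/(-25) = 637*(-1/25) = -637/25 ≈ -25.480)
V = sqrt(23516470)/178 (V = sqrt(787 + (-44 + 973/((14*(-89))))) = sqrt(787 + (-44 + 973/(-1246))) = sqrt(787 + (-44 + 973*(-1/1246))) = sqrt(787 + (-44 - 139/178)) = sqrt(787 - 7971/178) = sqrt(132115/178) = sqrt(23516470)/178 ≈ 27.244)
v/V = -3045997*sqrt(23516470)/132115/2 = -3045997*sqrt(23516470)/264230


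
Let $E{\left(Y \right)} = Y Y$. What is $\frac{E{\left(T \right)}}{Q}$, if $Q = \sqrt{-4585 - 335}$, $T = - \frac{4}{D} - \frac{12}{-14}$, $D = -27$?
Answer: $- \frac{1805 i \sqrt{1230}}{4393683} \approx - 0.014408 i$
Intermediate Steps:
$T = \frac{190}{189}$ ($T = - \frac{4}{-27} - \frac{12}{-14} = \left(-4\right) \left(- \frac{1}{27}\right) - - \frac{6}{7} = \frac{4}{27} + \frac{6}{7} = \frac{190}{189} \approx 1.0053$)
$E{\left(Y \right)} = Y^{2}$
$Q = 2 i \sqrt{1230}$ ($Q = \sqrt{-4920} = 2 i \sqrt{1230} \approx 70.143 i$)
$\frac{E{\left(T \right)}}{Q} = \frac{\left(\frac{190}{189}\right)^{2}}{2 i \sqrt{1230}} = \frac{36100 \left(- \frac{i \sqrt{1230}}{2460}\right)}{35721} = - \frac{1805 i \sqrt{1230}}{4393683}$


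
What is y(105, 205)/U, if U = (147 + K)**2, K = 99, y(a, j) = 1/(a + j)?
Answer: 1/18759960 ≈ 5.3305e-8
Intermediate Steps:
U = 60516 (U = (147 + 99)**2 = 246**2 = 60516)
y(105, 205)/U = 1/((105 + 205)*60516) = (1/60516)/310 = (1/310)*(1/60516) = 1/18759960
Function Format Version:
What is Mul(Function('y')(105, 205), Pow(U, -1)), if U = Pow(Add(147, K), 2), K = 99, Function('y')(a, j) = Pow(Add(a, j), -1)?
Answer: Rational(1, 18759960) ≈ 5.3305e-8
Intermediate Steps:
U = 60516 (U = Pow(Add(147, 99), 2) = Pow(246, 2) = 60516)
Mul(Function('y')(105, 205), Pow(U, -1)) = Mul(Pow(Add(105, 205), -1), Pow(60516, -1)) = Mul(Pow(310, -1), Rational(1, 60516)) = Mul(Rational(1, 310), Rational(1, 60516)) = Rational(1, 18759960)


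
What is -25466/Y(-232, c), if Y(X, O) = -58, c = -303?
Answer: 12733/29 ≈ 439.07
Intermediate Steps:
-25466/Y(-232, c) = -25466/(-58) = -25466*(-1/58) = 12733/29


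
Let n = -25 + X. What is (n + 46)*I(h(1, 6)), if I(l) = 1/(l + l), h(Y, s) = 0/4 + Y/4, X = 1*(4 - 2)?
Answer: 46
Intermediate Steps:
X = 2 (X = 1*2 = 2)
h(Y, s) = Y/4 (h(Y, s) = 0*(1/4) + Y*(1/4) = 0 + Y/4 = Y/4)
I(l) = 1/(2*l)
n = -23 (n = -25 + 2 = -23)
(n + 46)*I(h(1, 6)) = (-23 + 46)*(1/(2*(((1/4)*1)))) = 23*(1/(2*(1/4))) = 23*((1/2)*4) = 23*2 = 46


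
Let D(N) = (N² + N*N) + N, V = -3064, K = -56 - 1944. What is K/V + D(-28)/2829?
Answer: 1297070/1083507 ≈ 1.1971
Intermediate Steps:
K = -2000
D(N) = N + 2*N² (D(N) = (N² + N²) + N = 2*N² + N = N + 2*N²)
K/V + D(-28)/2829 = -2000/(-3064) - 28*(1 + 2*(-28))/2829 = -2000*(-1/3064) - 28*(1 - 56)*(1/2829) = 250/383 - 28*(-55)*(1/2829) = 250/383 + 1540*(1/2829) = 250/383 + 1540/2829 = 1297070/1083507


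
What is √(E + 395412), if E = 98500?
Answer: 2*√123478 ≈ 702.79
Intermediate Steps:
√(E + 395412) = √(98500 + 395412) = √493912 = 2*√123478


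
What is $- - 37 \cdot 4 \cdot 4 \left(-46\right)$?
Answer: $-27232$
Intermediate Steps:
$- - 37 \cdot 4 \cdot 4 \left(-46\right) = - \left(-37\right) 16 \left(-46\right) = - \left(-592\right) \left(-46\right) = \left(-1\right) 27232 = -27232$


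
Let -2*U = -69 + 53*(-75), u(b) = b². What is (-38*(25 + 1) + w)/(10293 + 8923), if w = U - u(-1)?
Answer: 1033/19216 ≈ 0.053757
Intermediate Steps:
U = 2022 (U = -(-69 + 53*(-75))/2 = -(-69 - 3975)/2 = -½*(-4044) = 2022)
w = 2021 (w = 2022 - 1*(-1)² = 2022 - 1*1 = 2022 - 1 = 2021)
(-38*(25 + 1) + w)/(10293 + 8923) = (-38*(25 + 1) + 2021)/(10293 + 8923) = (-38*26 + 2021)/19216 = (-988 + 2021)*(1/19216) = 1033*(1/19216) = 1033/19216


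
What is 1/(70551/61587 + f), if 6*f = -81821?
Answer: -13686/186618023 ≈ -7.3337e-5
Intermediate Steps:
f = -81821/6 (f = (⅙)*(-81821) = -81821/6 ≈ -13637.)
1/(70551/61587 + f) = 1/(70551/61587 - 81821/6) = 1/(70551*(1/61587) - 81821/6) = 1/(2613/2281 - 81821/6) = 1/(-186618023/13686) = -13686/186618023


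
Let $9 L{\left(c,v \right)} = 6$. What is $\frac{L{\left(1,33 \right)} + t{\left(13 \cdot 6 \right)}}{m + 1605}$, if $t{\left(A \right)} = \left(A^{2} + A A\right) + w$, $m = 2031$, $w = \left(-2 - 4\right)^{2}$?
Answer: $\frac{18307}{5454} \approx 3.3566$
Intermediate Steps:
$w = 36$ ($w = \left(-6\right)^{2} = 36$)
$L{\left(c,v \right)} = \frac{2}{3}$ ($L{\left(c,v \right)} = \frac{1}{9} \cdot 6 = \frac{2}{3}$)
$t{\left(A \right)} = 36 + 2 A^{2}$ ($t{\left(A \right)} = \left(A^{2} + A A\right) + 36 = \left(A^{2} + A^{2}\right) + 36 = 2 A^{2} + 36 = 36 + 2 A^{2}$)
$\frac{L{\left(1,33 \right)} + t{\left(13 \cdot 6 \right)}}{m + 1605} = \frac{\frac{2}{3} + \left(36 + 2 \left(13 \cdot 6\right)^{2}\right)}{2031 + 1605} = \frac{\frac{2}{3} + \left(36 + 2 \cdot 78^{2}\right)}{3636} = \left(\frac{2}{3} + \left(36 + 2 \cdot 6084\right)\right) \frac{1}{3636} = \left(\frac{2}{3} + \left(36 + 12168\right)\right) \frac{1}{3636} = \left(\frac{2}{3} + 12204\right) \frac{1}{3636} = \frac{36614}{3} \cdot \frac{1}{3636} = \frac{18307}{5454}$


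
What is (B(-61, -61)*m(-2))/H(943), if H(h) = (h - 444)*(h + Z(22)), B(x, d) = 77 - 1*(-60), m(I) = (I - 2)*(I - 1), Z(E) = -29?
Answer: 822/228043 ≈ 0.0036046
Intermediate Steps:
m(I) = (-1 + I)*(-2 + I) (m(I) = (-2 + I)*(-1 + I) = (-1 + I)*(-2 + I))
B(x, d) = 137 (B(x, d) = 77 + 60 = 137)
H(h) = (-444 + h)*(-29 + h) (H(h) = (h - 444)*(h - 29) = (-444 + h)*(-29 + h))
(B(-61, -61)*m(-2))/H(943) = (137*(2 + (-2)² - 3*(-2)))/(12876 + 943² - 473*943) = (137*(2 + 4 + 6))/(12876 + 889249 - 446039) = (137*12)/456086 = 1644*(1/456086) = 822/228043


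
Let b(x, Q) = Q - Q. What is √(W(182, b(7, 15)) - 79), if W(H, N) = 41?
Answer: I*√38 ≈ 6.1644*I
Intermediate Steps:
b(x, Q) = 0
√(W(182, b(7, 15)) - 79) = √(41 - 79) = √(-38) = I*√38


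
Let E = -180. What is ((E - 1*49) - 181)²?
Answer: 168100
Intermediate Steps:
((E - 1*49) - 181)² = ((-180 - 1*49) - 181)² = ((-180 - 49) - 181)² = (-229 - 181)² = (-410)² = 168100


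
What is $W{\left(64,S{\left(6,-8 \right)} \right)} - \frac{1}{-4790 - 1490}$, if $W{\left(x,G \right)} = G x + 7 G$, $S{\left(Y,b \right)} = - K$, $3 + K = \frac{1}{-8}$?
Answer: $\frac{174172}{785} \approx 221.88$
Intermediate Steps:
$K = - \frac{25}{8}$ ($K = -3 + \frac{1}{-8} = -3 - \frac{1}{8} = - \frac{25}{8} \approx -3.125$)
$S{\left(Y,b \right)} = \frac{25}{8}$ ($S{\left(Y,b \right)} = \left(-1\right) \left(- \frac{25}{8}\right) = \frac{25}{8}$)
$W{\left(x,G \right)} = 7 G + G x$
$W{\left(64,S{\left(6,-8 \right)} \right)} - \frac{1}{-4790 - 1490} = \frac{25 \left(7 + 64\right)}{8} - \frac{1}{-4790 - 1490} = \frac{25}{8} \cdot 71 - \frac{1}{-6280} = \frac{1775}{8} - - \frac{1}{6280} = \frac{1775}{8} + \frac{1}{6280} = \frac{174172}{785}$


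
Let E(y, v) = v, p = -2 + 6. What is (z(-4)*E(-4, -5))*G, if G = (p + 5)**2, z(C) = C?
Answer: 1620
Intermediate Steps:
p = 4
G = 81 (G = (4 + 5)**2 = 9**2 = 81)
(z(-4)*E(-4, -5))*G = -4*(-5)*81 = 20*81 = 1620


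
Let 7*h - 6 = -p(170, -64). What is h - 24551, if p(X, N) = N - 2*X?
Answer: -171447/7 ≈ -24492.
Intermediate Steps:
h = 410/7 (h = 6/7 + (-(-64 - 2*170))/7 = 6/7 + (-(-64 - 340))/7 = 6/7 + (-1*(-404))/7 = 6/7 + (⅐)*404 = 6/7 + 404/7 = 410/7 ≈ 58.571)
h - 24551 = 410/7 - 24551 = -171447/7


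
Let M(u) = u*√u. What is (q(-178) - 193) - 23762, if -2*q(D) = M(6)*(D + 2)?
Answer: -23955 + 528*√6 ≈ -22662.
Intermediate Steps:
M(u) = u^(3/2)
q(D) = -3*√6*(2 + D) (q(D) = -6^(3/2)*(D + 2)/2 = -6*√6*(2 + D)/2 = -3*√6*(2 + D))
(q(-178) - 193) - 23762 = (3*√6*(-2 - 1*(-178)) - 193) - 23762 = (3*√6*(-2 + 178) - 193) - 23762 = (3*√6*176 - 193) - 23762 = (528*√6 - 193) - 23762 = (-193 + 528*√6) - 23762 = -23955 + 528*√6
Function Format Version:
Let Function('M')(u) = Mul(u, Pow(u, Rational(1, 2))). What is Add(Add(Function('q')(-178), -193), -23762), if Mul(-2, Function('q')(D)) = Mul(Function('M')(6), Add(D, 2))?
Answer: Add(-23955, Mul(528, Pow(6, Rational(1, 2)))) ≈ -22662.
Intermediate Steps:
Function('M')(u) = Pow(u, Rational(3, 2))
Function('q')(D) = Mul(-3, Pow(6, Rational(1, 2)), Add(2, D)) (Function('q')(D) = Mul(Rational(-1, 2), Mul(Pow(6, Rational(3, 2)), Add(D, 2))) = Mul(Rational(-1, 2), Mul(Mul(6, Pow(6, Rational(1, 2))), Add(2, D))) = Mul(Rational(-1, 2), Mul(6, Pow(6, Rational(1, 2)), Add(2, D))) = Mul(-3, Pow(6, Rational(1, 2)), Add(2, D)))
Add(Add(Function('q')(-178), -193), -23762) = Add(Add(Mul(3, Pow(6, Rational(1, 2)), Add(-2, Mul(-1, -178))), -193), -23762) = Add(Add(Mul(3, Pow(6, Rational(1, 2)), Add(-2, 178)), -193), -23762) = Add(Add(Mul(3, Pow(6, Rational(1, 2)), 176), -193), -23762) = Add(Add(Mul(528, Pow(6, Rational(1, 2))), -193), -23762) = Add(Add(-193, Mul(528, Pow(6, Rational(1, 2)))), -23762) = Add(-23955, Mul(528, Pow(6, Rational(1, 2))))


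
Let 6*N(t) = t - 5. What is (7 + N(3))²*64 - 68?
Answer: 24988/9 ≈ 2776.4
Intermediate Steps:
N(t) = -⅚ + t/6 (N(t) = (t - 5)/6 = (-5 + t)/6 = -⅚ + t/6)
(7 + N(3))²*64 - 68 = (7 + (-⅚ + (⅙)*3))²*64 - 68 = (7 + (-⅚ + ½))²*64 - 68 = (7 - ⅓)²*64 - 68 = (20/3)²*64 - 68 = (400/9)*64 - 68 = 25600/9 - 68 = 24988/9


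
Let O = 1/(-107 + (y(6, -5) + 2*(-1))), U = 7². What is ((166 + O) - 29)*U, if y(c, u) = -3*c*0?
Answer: 731668/109 ≈ 6712.5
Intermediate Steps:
y(c, u) = 0
U = 49
O = -1/109 (O = 1/(-107 + (0 + 2*(-1))) = 1/(-107 + (0 - 2)) = 1/(-107 - 2) = 1/(-109) = -1/109 ≈ -0.0091743)
((166 + O) - 29)*U = ((166 - 1/109) - 29)*49 = (18093/109 - 29)*49 = (14932/109)*49 = 731668/109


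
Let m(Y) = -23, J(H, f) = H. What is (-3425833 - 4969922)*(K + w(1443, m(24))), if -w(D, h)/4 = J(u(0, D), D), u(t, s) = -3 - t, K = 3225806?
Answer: -27083177602590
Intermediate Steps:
w(D, h) = 12 (w(D, h) = -4*(-3 - 1*0) = -4*(-3 + 0) = -4*(-3) = 12)
(-3425833 - 4969922)*(K + w(1443, m(24))) = (-3425833 - 4969922)*(3225806 + 12) = -8395755*3225818 = -27083177602590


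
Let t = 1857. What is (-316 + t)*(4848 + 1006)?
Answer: 9021014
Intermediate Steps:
(-316 + t)*(4848 + 1006) = (-316 + 1857)*(4848 + 1006) = 1541*5854 = 9021014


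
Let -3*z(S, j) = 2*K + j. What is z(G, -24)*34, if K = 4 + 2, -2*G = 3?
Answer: 136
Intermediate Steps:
G = -3/2 (G = -½*3 = -3/2 ≈ -1.5000)
K = 6
z(S, j) = -4 - j/3 (z(S, j) = -(2*6 + j)/3 = -(12 + j)/3 = -4 - j/3)
z(G, -24)*34 = (-4 - ⅓*(-24))*34 = (-4 + 8)*34 = 4*34 = 136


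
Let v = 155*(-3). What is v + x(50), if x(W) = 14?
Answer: -451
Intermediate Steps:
v = -465
v + x(50) = -465 + 14 = -451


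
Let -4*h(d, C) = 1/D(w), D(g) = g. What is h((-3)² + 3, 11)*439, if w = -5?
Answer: 439/20 ≈ 21.950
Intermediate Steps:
h(d, C) = 1/20 (h(d, C) = -¼/(-5) = -¼*(-⅕) = 1/20)
h((-3)² + 3, 11)*439 = (1/20)*439 = 439/20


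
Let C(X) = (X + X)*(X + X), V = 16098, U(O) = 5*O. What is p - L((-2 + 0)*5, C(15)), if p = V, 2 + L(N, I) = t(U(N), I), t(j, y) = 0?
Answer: 16100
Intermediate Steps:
C(X) = 4*X**2 (C(X) = (2*X)*(2*X) = 4*X**2)
L(N, I) = -2 (L(N, I) = -2 + 0 = -2)
p = 16098
p - L((-2 + 0)*5, C(15)) = 16098 - 1*(-2) = 16098 + 2 = 16100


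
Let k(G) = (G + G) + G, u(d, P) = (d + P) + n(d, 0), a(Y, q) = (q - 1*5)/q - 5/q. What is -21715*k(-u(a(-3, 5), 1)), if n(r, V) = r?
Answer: -65145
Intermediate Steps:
a(Y, q) = -5/q + (-5 + q)/q (a(Y, q) = (q - 5)/q - 5/q = (-5 + q)/q - 5/q = -5/q + (-5 + q)/q)
u(d, P) = P + 2*d (u(d, P) = (d + P) + d = (P + d) + d = P + 2*d)
k(G) = 3*G (k(G) = 2*G + G = 3*G)
-21715*k(-u(a(-3, 5), 1)) = -65145*(-(1 + 2*((-10 + 5)/5))) = -65145*(-(1 + 2*((1/5)*(-5)))) = -65145*(-(1 + 2*(-1))) = -65145*(-(1 - 2)) = -65145*(-1*(-1)) = -65145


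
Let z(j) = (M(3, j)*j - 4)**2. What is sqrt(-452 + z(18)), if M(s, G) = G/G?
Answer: 16*I ≈ 16.0*I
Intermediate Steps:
M(s, G) = 1
z(j) = (-4 + j)**2 (z(j) = (1*j - 4)**2 = (j - 4)**2 = (-4 + j)**2)
sqrt(-452 + z(18)) = sqrt(-452 + (-4 + 18)**2) = sqrt(-452 + 14**2) = sqrt(-452 + 196) = sqrt(-256) = 16*I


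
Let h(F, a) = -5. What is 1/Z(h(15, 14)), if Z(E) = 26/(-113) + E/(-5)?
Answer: 113/87 ≈ 1.2989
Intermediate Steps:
Z(E) = -26/113 - E/5 (Z(E) = 26*(-1/113) + E*(-⅕) = -26/113 - E/5)
1/Z(h(15, 14)) = 1/(-26/113 - ⅕*(-5)) = 1/(-26/113 + 1) = 1/(87/113) = 113/87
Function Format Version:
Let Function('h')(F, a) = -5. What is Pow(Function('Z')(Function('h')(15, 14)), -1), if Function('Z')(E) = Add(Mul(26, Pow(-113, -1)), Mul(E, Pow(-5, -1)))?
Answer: Rational(113, 87) ≈ 1.2989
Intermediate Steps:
Function('Z')(E) = Add(Rational(-26, 113), Mul(Rational(-1, 5), E)) (Function('Z')(E) = Add(Mul(26, Rational(-1, 113)), Mul(E, Rational(-1, 5))) = Add(Rational(-26, 113), Mul(Rational(-1, 5), E)))
Pow(Function('Z')(Function('h')(15, 14)), -1) = Pow(Add(Rational(-26, 113), Mul(Rational(-1, 5), -5)), -1) = Pow(Add(Rational(-26, 113), 1), -1) = Pow(Rational(87, 113), -1) = Rational(113, 87)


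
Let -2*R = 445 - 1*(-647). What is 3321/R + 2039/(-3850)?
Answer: -23638/3575 ≈ -6.6120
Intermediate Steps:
R = -546 (R = -(445 - 1*(-647))/2 = -(445 + 647)/2 = -½*1092 = -546)
3321/R + 2039/(-3850) = 3321/(-546) + 2039/(-3850) = 3321*(-1/546) + 2039*(-1/3850) = -1107/182 - 2039/3850 = -23638/3575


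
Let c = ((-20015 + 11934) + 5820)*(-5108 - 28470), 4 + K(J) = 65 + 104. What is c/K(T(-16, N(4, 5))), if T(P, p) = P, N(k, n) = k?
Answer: 75919858/165 ≈ 4.6012e+5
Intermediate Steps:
K(J) = 165 (K(J) = -4 + (65 + 104) = -4 + 169 = 165)
c = 75919858 (c = (-8081 + 5820)*(-33578) = -2261*(-33578) = 75919858)
c/K(T(-16, N(4, 5))) = 75919858/165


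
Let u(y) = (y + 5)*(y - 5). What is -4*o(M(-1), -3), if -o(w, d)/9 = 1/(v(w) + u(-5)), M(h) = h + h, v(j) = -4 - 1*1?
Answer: -36/5 ≈ -7.2000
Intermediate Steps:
v(j) = -5 (v(j) = -4 - 1 = -5)
M(h) = 2*h
u(y) = (-5 + y)*(5 + y) (u(y) = (5 + y)*(-5 + y) = (-5 + y)*(5 + y))
o(w, d) = 9/5 (o(w, d) = -9/(-5 + (-25 + (-5)²)) = -9/(-5 + (-25 + 25)) = -9/(-5 + 0) = -9/(-5) = -9*(-⅕) = 9/5)
-4*o(M(-1), -3) = -4*9/5 = -36/5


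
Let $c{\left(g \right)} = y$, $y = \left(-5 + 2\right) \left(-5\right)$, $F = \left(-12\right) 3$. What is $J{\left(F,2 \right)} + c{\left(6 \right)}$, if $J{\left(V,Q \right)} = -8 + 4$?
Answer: $11$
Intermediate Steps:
$F = -36$
$J{\left(V,Q \right)} = -4$
$y = 15$ ($y = \left(-3\right) \left(-5\right) = 15$)
$c{\left(g \right)} = 15$
$J{\left(F,2 \right)} + c{\left(6 \right)} = -4 + 15 = 11$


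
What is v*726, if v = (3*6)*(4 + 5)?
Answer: 117612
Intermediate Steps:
v = 162 (v = 18*9 = 162)
v*726 = 162*726 = 117612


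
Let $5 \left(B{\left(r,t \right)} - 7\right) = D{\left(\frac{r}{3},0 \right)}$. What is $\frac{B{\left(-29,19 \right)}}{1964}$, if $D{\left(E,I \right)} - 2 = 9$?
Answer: $\frac{23}{4910} \approx 0.0046843$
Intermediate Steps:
$D{\left(E,I \right)} = 11$ ($D{\left(E,I \right)} = 2 + 9 = 11$)
$B{\left(r,t \right)} = \frac{46}{5}$ ($B{\left(r,t \right)} = 7 + \frac{1}{5} \cdot 11 = 7 + \frac{11}{5} = \frac{46}{5}$)
$\frac{B{\left(-29,19 \right)}}{1964} = \frac{46}{5 \cdot 1964} = \frac{46}{5} \cdot \frac{1}{1964} = \frac{23}{4910}$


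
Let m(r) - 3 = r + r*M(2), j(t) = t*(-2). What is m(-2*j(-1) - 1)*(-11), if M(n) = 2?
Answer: 132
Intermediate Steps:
j(t) = -2*t
m(r) = 3 + 3*r (m(r) = 3 + (r + r*2) = 3 + (r + 2*r) = 3 + 3*r)
m(-2*j(-1) - 1)*(-11) = (3 + 3*(-(-4)*(-1) - 1))*(-11) = (3 + 3*(-2*2 - 1))*(-11) = (3 + 3*(-4 - 1))*(-11) = (3 + 3*(-5))*(-11) = (3 - 15)*(-11) = -12*(-11) = 132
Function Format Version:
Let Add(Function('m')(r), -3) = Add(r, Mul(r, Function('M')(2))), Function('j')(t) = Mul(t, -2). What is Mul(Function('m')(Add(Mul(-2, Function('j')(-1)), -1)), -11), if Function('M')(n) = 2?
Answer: 132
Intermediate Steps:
Function('j')(t) = Mul(-2, t)
Function('m')(r) = Add(3, Mul(3, r)) (Function('m')(r) = Add(3, Add(r, Mul(r, 2))) = Add(3, Add(r, Mul(2, r))) = Add(3, Mul(3, r)))
Mul(Function('m')(Add(Mul(-2, Function('j')(-1)), -1)), -11) = Mul(Add(3, Mul(3, Add(Mul(-2, Mul(-2, -1)), -1))), -11) = Mul(Add(3, Mul(3, Add(Mul(-2, 2), -1))), -11) = Mul(Add(3, Mul(3, Add(-4, -1))), -11) = Mul(Add(3, Mul(3, -5)), -11) = Mul(Add(3, -15), -11) = Mul(-12, -11) = 132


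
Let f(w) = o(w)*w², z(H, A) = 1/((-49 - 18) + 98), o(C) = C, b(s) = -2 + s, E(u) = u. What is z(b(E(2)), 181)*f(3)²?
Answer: 729/31 ≈ 23.516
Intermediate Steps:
z(H, A) = 1/31 (z(H, A) = 1/(-67 + 98) = 1/31)
f(w) = w³ (f(w) = w*w² = w³)
z(b(E(2)), 181)*f(3)² = (3³)²/31 = (1/31)*27² = (1/31)*729 = 729/31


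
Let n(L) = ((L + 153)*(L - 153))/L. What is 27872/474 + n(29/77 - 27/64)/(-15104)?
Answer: 96583439713837/3933832691712 ≈ 24.552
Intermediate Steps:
n(L) = (-153 + L)*(153 + L)/L (n(L) = ((153 + L)*(-153 + L))/L = ((-153 + L)*(153 + L))/L = (-153 + L)*(153 + L)/L)
27872/474 + n(29/77 - 27/64)/(-15104) = 27872/474 + ((29/77 - 27/64) - 23409/(29/77 - 27/64))/(-15104) = 27872*(1/474) + ((29*(1/77) - 27*1/64) - 23409/(29*(1/77) - 27*1/64))*(-1/15104) = 13936/237 + ((29/77 - 27/64) - 23409/(29/77 - 27/64))*(-1/15104) = 13936/237 + (-223/4928 - 23409/(-223/4928))*(-1/15104) = 13936/237 + (-223/4928 - 23409*(-4928/223))*(-1/15104) = 13936/237 + (-223/4928 + 115359552/223)*(-1/15104) = 13936/237 + (568491822527/1098944)*(-1/15104) = 13936/237 - 568491822527/16598450176 = 96583439713837/3933832691712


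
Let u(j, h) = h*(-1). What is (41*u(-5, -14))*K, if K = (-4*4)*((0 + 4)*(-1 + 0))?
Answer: 36736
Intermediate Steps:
K = 64 (K = -64*(-1) = -16*(-4) = 64)
u(j, h) = -h
(41*u(-5, -14))*K = (41*(-1*(-14)))*64 = (41*14)*64 = 574*64 = 36736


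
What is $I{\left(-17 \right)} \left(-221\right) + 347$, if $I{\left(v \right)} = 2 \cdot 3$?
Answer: $-979$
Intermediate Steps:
$I{\left(v \right)} = 6$
$I{\left(-17 \right)} \left(-221\right) + 347 = 6 \left(-221\right) + 347 = -1326 + 347 = -979$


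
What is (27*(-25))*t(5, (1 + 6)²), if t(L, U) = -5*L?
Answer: 16875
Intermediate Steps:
(27*(-25))*t(5, (1 + 6)²) = (27*(-25))*(-5*5) = -675*(-25) = 16875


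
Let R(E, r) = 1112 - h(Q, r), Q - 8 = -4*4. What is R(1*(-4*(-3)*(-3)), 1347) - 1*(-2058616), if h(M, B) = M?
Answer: 2059736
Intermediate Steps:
Q = -8 (Q = 8 - 4*4 = 8 - 16 = -8)
R(E, r) = 1120 (R(E, r) = 1112 - 1*(-8) = 1112 + 8 = 1120)
R(1*(-4*(-3)*(-3)), 1347) - 1*(-2058616) = 1120 - 1*(-2058616) = 1120 + 2058616 = 2059736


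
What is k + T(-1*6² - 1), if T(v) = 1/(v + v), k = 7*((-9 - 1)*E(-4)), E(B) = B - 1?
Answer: 25899/74 ≈ 349.99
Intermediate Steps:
E(B) = -1 + B
k = 350 (k = 7*((-9 - 1)*(-1 - 4)) = 7*(-10*(-5)) = 7*50 = 350)
T(v) = 1/(2*v)
k + T(-1*6² - 1) = 350 + 1/(2*(-1*6² - 1)) = 350 + 1/(2*(-1*36 - 1)) = 350 + 1/(2*(-36 - 1)) = 350 + (½)/(-37) = 350 + (½)*(-1/37) = 350 - 1/74 = 25899/74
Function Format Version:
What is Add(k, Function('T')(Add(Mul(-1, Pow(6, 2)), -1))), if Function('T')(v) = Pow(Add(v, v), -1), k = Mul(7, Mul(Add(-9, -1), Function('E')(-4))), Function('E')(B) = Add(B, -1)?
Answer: Rational(25899, 74) ≈ 349.99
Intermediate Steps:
Function('E')(B) = Add(-1, B)
k = 350 (k = Mul(7, Mul(Add(-9, -1), Add(-1, -4))) = Mul(7, Mul(-10, -5)) = Mul(7, 50) = 350)
Function('T')(v) = Mul(Rational(1, 2), Pow(v, -1)) (Function('T')(v) = Pow(Mul(2, v), -1) = Mul(Rational(1, 2), Pow(v, -1)))
Add(k, Function('T')(Add(Mul(-1, Pow(6, 2)), -1))) = Add(350, Mul(Rational(1, 2), Pow(Add(Mul(-1, Pow(6, 2)), -1), -1))) = Add(350, Mul(Rational(1, 2), Pow(Add(Mul(-1, 36), -1), -1))) = Add(350, Mul(Rational(1, 2), Pow(Add(-36, -1), -1))) = Add(350, Mul(Rational(1, 2), Pow(-37, -1))) = Add(350, Mul(Rational(1, 2), Rational(-1, 37))) = Add(350, Rational(-1, 74)) = Rational(25899, 74)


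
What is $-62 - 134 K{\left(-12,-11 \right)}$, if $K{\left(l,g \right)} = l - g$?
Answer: $72$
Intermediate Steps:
$-62 - 134 K{\left(-12,-11 \right)} = -62 - 134 \left(-12 - -11\right) = -62 - 134 \left(-12 + 11\right) = -62 - -134 = -62 + 134 = 72$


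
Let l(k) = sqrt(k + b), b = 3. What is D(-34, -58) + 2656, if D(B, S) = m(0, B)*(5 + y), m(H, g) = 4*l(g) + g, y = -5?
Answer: 2656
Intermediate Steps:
l(k) = sqrt(3 + k) (l(k) = sqrt(k + 3) = sqrt(3 + k))
m(H, g) = g + 4*sqrt(3 + g) (m(H, g) = 4*sqrt(3 + g) + g = g + 4*sqrt(3 + g))
D(B, S) = 0 (D(B, S) = (B + 4*sqrt(3 + B))*(5 - 5) = (B + 4*sqrt(3 + B))*0 = 0)
D(-34, -58) + 2656 = 0 + 2656 = 2656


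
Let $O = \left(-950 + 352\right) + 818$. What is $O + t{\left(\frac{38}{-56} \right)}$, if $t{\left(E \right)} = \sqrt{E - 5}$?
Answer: $220 + \frac{i \sqrt{1113}}{14} \approx 220.0 + 2.383 i$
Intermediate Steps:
$t{\left(E \right)} = \sqrt{-5 + E}$
$O = 220$ ($O = -598 + 818 = 220$)
$O + t{\left(\frac{38}{-56} \right)} = 220 + \sqrt{-5 + \frac{38}{-56}} = 220 + \sqrt{-5 + 38 \left(- \frac{1}{56}\right)} = 220 + \sqrt{-5 - \frac{19}{28}} = 220 + \sqrt{- \frac{159}{28}} = 220 + \frac{i \sqrt{1113}}{14}$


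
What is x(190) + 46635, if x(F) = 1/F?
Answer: 8860651/190 ≈ 46635.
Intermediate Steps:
x(190) + 46635 = 1/190 + 46635 = 8860651/190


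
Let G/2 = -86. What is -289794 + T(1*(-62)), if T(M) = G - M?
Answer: -289904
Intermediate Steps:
G = -172 (G = 2*(-86) = -172)
T(M) = -172 - M
-289794 + T(1*(-62)) = -289794 + (-172 - (-62)) = -289794 + (-172 - 1*(-62)) = -289794 + (-172 + 62) = -289794 - 110 = -289904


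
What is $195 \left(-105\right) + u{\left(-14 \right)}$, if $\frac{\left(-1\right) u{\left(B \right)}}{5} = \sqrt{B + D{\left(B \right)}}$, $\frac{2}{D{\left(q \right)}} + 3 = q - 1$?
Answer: $-20475 - \frac{5 i \sqrt{127}}{3} \approx -20475.0 - 18.782 i$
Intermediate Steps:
$D{\left(q \right)} = \frac{2}{-4 + q}$ ($D{\left(q \right)} = \frac{2}{-3 + \left(q - 1\right)} = \frac{2}{-3 + \left(-1 + q\right)} = \frac{2}{-4 + q}$)
$u{\left(B \right)} = - 5 \sqrt{B + \frac{2}{-4 + B}}$
$195 \left(-105\right) + u{\left(-14 \right)} = 195 \left(-105\right) - 5 \sqrt{\frac{2 - 14 \left(-4 - 14\right)}{-4 - 14}} = -20475 - 5 \sqrt{\frac{2 - -252}{-18}} = -20475 - 5 \sqrt{- \frac{2 + 252}{18}} = -20475 - 5 \sqrt{\left(- \frac{1}{18}\right) 254} = -20475 - 5 \sqrt{- \frac{127}{9}} = -20475 - 5 \frac{i \sqrt{127}}{3} = -20475 - \frac{5 i \sqrt{127}}{3}$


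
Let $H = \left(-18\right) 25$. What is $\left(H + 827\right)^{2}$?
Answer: $142129$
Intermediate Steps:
$H = -450$
$\left(H + 827\right)^{2} = \left(-450 + 827\right)^{2} = 377^{2} = 142129$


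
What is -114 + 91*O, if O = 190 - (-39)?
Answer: 20725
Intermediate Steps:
O = 229 (O = 190 - 1*(-39) = 190 + 39 = 229)
-114 + 91*O = -114 + 91*229 = -114 + 20839 = 20725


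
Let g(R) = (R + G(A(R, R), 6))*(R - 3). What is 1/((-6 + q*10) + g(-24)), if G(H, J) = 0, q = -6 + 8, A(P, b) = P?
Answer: 1/662 ≈ 0.0015106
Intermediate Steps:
q = 2
g(R) = R*(-3 + R) (g(R) = (R + 0)*(R - 3) = R*(-3 + R))
1/((-6 + q*10) + g(-24)) = 1/((-6 + 2*10) - 24*(-3 - 24)) = 1/((-6 + 20) - 24*(-27)) = 1/(14 + 648) = 1/662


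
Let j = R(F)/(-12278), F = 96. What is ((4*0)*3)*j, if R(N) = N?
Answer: 0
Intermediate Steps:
j = -48/6139 (j = 96/(-12278) = 96*(-1/12278) = -48/6139 ≈ -0.0078189)
((4*0)*3)*j = ((4*0)*3)*(-48/6139) = (0*3)*(-48/6139) = 0*(-48/6139) = 0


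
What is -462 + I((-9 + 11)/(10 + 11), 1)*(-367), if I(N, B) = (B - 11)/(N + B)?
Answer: 66444/23 ≈ 2888.9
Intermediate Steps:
I(N, B) = (-11 + B)/(B + N)
-462 + I((-9 + 11)/(10 + 11), 1)*(-367) = -462 + ((-11 + 1)/(1 + (-9 + 11)/(10 + 11)))*(-367) = -462 + (-10/(1 + 2/21))*(-367) = -462 + (-10/(23/21))*(-367) = -462 + ((21/23)*(-10))*(-367) = -462 - 210/23*(-367) = -462 + 77070/23 = 66444/23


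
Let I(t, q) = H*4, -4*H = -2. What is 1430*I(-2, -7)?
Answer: 2860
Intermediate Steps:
H = ½ (H = -¼*(-2) = ½ ≈ 0.50000)
I(t, q) = 2 (I(t, q) = (½)*4 = 2)
1430*I(-2, -7) = 1430*2 = 2860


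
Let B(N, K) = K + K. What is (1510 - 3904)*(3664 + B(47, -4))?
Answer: -8752464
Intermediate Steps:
B(N, K) = 2*K
(1510 - 3904)*(3664 + B(47, -4)) = (1510 - 3904)*(3664 + 2*(-4)) = -2394*(3664 - 8) = -2394*3656 = -8752464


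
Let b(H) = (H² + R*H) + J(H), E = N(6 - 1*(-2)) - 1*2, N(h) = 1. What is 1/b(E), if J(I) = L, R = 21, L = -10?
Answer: -1/30 ≈ -0.033333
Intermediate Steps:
E = -1 (E = 1 - 1*2 = 1 - 2 = -1)
J(I) = -10
b(H) = -10 + H² + 21*H (b(H) = (H² + 21*H) - 10 = -10 + H² + 21*H)
1/b(E) = 1/(-10 + (-1)² + 21*(-1)) = 1/(-10 + 1 - 21) = 1/(-30) = -1/30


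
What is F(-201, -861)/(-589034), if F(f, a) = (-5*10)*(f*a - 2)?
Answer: 4326475/294517 ≈ 14.690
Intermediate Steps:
F(f, a) = 100 - 50*a*f (F(f, a) = -50*(a*f - 2) = -50*(-2 + a*f) = 100 - 50*a*f)
F(-201, -861)/(-589034) = (100 - 50*(-861)*(-201))/(-589034) = (100 - 8653050)*(-1/589034) = -8652950*(-1/589034) = 4326475/294517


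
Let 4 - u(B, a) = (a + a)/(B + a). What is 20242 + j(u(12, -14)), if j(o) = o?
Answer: 20232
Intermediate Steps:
u(B, a) = 4 - 2*a/(B + a) (u(B, a) = 4 - (a + a)/(B + a) = 4 - 2*a/(B + a))
20242 + j(u(12, -14)) = 20242 + 2*(-14 + 2*12)/(12 - 14) = 20242 + 2*(-14 + 24)/(-2) = 20242 + 2*(-1/2)*10 = 20242 - 10 = 20232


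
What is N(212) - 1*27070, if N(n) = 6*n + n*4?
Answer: -24950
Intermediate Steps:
N(n) = 10*n (N(n) = 6*n + 4*n = 10*n)
N(212) - 1*27070 = 10*212 - 1*27070 = 2120 - 27070 = -24950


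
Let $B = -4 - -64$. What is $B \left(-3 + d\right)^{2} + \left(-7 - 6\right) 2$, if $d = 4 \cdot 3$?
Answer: $4834$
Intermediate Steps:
$d = 12$
$B = 60$ ($B = -4 + 64 = 60$)
$B \left(-3 + d\right)^{2} + \left(-7 - 6\right) 2 = 60 \left(-3 + 12\right)^{2} + \left(-7 - 6\right) 2 = 60 \cdot 9^{2} - 26 = 60 \cdot 81 - 26 = 4860 - 26 = 4834$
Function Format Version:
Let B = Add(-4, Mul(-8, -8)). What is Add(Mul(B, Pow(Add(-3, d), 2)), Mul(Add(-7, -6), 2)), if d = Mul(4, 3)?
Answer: 4834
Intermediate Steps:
d = 12
B = 60 (B = Add(-4, 64) = 60)
Add(Mul(B, Pow(Add(-3, d), 2)), Mul(Add(-7, -6), 2)) = Add(Mul(60, Pow(Add(-3, 12), 2)), Mul(Add(-7, -6), 2)) = Add(Mul(60, Pow(9, 2)), Mul(-13, 2)) = Add(Mul(60, 81), -26) = Add(4860, -26) = 4834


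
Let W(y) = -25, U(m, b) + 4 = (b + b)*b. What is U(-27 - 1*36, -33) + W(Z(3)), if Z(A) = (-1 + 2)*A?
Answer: 2149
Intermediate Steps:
Z(A) = A (Z(A) = 1*A = A)
U(m, b) = -4 + 2*b**2 (U(m, b) = -4 + (b + b)*b = -4 + (2*b)*b = -4 + 2*b**2)
U(-27 - 1*36, -33) + W(Z(3)) = (-4 + 2*(-33)**2) - 25 = (-4 + 2*1089) - 25 = (-4 + 2178) - 25 = 2174 - 25 = 2149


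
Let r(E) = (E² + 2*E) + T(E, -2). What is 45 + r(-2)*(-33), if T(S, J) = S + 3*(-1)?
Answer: 210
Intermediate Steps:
T(S, J) = -3 + S (T(S, J) = S - 3 = -3 + S)
r(E) = -3 + E² + 3*E (r(E) = (E² + 2*E) + (-3 + E) = -3 + E² + 3*E)
45 + r(-2)*(-33) = 45 + (-3 + (-2)² + 3*(-2))*(-33) = 45 + (-3 + 4 - 6)*(-33) = 45 - 5*(-33) = 45 + 165 = 210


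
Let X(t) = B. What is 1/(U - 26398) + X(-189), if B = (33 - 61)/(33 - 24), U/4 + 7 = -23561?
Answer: -3378769/1086030 ≈ -3.1111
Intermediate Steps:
U = -94272 (U = -28 + 4*(-23561) = -28 - 94244 = -94272)
B = -28/9 ≈ -3.1111
X(t) = -28/9
1/(U - 26398) + X(-189) = 1/(-94272 - 26398) - 28/9 = 1/(-120670) - 28/9 = -1/120670 - 28/9 = -3378769/1086030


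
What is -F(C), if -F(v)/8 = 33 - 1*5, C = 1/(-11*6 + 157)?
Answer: 224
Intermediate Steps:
C = 1/91 (C = 1/(-66 + 157) = 1/91 ≈ 0.010989)
F(v) = -224 (F(v) = -8*(33 - 1*5) = -8*(33 - 5) = -8*28 = -224)
-F(C) = -1*(-224) = 224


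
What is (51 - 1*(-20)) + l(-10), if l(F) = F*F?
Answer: 171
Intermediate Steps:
l(F) = F²
(51 - 1*(-20)) + l(-10) = (51 - 1*(-20)) + (-10)² = (51 + 20) + 100 = 71 + 100 = 171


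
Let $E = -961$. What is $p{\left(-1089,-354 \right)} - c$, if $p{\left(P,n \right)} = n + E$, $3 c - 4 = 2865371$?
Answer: $-956440$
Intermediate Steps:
$c = 955125$ ($c = \frac{4}{3} + \frac{1}{3} \cdot 2865371 = \frac{4}{3} + \frac{2865371}{3} = 955125$)
$p{\left(P,n \right)} = -961 + n$ ($p{\left(P,n \right)} = n - 961 = -961 + n$)
$p{\left(-1089,-354 \right)} - c = \left(-961 - 354\right) - 955125 = -1315 - 955125 = -956440$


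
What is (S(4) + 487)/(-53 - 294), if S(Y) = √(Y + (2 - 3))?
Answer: -487/347 - √3/347 ≈ -1.4084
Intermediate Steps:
S(Y) = √(-1 + Y) (S(Y) = √(Y - 1) = √(-1 + Y))
(S(4) + 487)/(-53 - 294) = (√(-1 + 4) + 487)/(-53 - 294) = (√3 + 487)/(-347) = (487 + √3)*(-1/347) = -487/347 - √3/347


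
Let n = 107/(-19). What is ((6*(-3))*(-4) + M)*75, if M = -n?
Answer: 110625/19 ≈ 5822.4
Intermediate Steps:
n = -107/19 (n = 107*(-1/19) = -107/19 ≈ -5.6316)
M = 107/19 (M = -1*(-107/19) = 107/19 ≈ 5.6316)
((6*(-3))*(-4) + M)*75 = ((6*(-3))*(-4) + 107/19)*75 = (-18*(-4) + 107/19)*75 = (72 + 107/19)*75 = (1475/19)*75 = 110625/19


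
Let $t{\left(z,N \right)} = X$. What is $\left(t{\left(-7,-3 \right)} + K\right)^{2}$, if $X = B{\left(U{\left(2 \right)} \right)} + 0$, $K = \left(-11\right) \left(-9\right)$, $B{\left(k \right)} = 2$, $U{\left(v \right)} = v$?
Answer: $10201$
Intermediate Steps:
$K = 99$
$X = 2$ ($X = 2 + 0 = 2$)
$t{\left(z,N \right)} = 2$
$\left(t{\left(-7,-3 \right)} + K\right)^{2} = \left(2 + 99\right)^{2} = 101^{2} = 10201$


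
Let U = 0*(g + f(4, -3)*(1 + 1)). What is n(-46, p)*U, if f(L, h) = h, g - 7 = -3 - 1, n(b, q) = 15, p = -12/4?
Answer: 0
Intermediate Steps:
p = -3 (p = -12*1/4 = -3)
g = 3 (g = 7 + (-3 - 1) = 7 - 4 = 3)
U = 0 (U = 0*(3 - 3*(1 + 1)) = 0*(3 - 3*2) = 0*(3 - 6) = 0*(-3) = 0)
n(-46, p)*U = 15*0 = 0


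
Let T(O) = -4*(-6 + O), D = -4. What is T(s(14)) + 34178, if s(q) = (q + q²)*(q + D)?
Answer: 25802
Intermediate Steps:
s(q) = (-4 + q)*(q + q²) (s(q) = (q + q²)*(q - 4) = (q + q²)*(-4 + q) = (-4 + q)*(q + q²))
T(O) = 24 - 4*O
T(s(14)) + 34178 = (24 - 56*(-4 + 14² - 3*14)) + 34178 = (24 - 56*(-4 + 196 - 42)) + 34178 = (24 - 56*150) + 34178 = (24 - 4*2100) + 34178 = (24 - 8400) + 34178 = -8376 + 34178 = 25802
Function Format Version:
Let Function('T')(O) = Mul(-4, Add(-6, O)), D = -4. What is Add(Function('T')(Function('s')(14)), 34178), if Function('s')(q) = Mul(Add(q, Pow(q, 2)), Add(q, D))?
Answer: 25802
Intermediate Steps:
Function('s')(q) = Mul(Add(-4, q), Add(q, Pow(q, 2))) (Function('s')(q) = Mul(Add(q, Pow(q, 2)), Add(q, -4)) = Mul(Add(q, Pow(q, 2)), Add(-4, q)) = Mul(Add(-4, q), Add(q, Pow(q, 2))))
Function('T')(O) = Add(24, Mul(-4, O))
Add(Function('T')(Function('s')(14)), 34178) = Add(Add(24, Mul(-4, Mul(14, Add(-4, Pow(14, 2), Mul(-3, 14))))), 34178) = Add(Add(24, Mul(-4, Mul(14, Add(-4, 196, -42)))), 34178) = Add(Add(24, Mul(-4, Mul(14, 150))), 34178) = Add(Add(24, Mul(-4, 2100)), 34178) = Add(Add(24, -8400), 34178) = Add(-8376, 34178) = 25802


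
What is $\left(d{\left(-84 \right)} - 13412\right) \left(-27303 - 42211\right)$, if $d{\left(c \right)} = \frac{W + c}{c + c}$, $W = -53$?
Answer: $\frac{78310266803}{84} \approx 9.3226 \cdot 10^{8}$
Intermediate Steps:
$d{\left(c \right)} = \frac{-53 + c}{2 c}$ ($d{\left(c \right)} = \frac{-53 + c}{c + c} = \frac{-53 + c}{2 c}$)
$\left(d{\left(-84 \right)} - 13412\right) \left(-27303 - 42211\right) = \left(\frac{-53 - 84}{2 \left(-84\right)} - 13412\right) \left(-27303 - 42211\right) = \left(\frac{1}{2} \left(- \frac{1}{84}\right) \left(-137\right) - 13412\right) \left(-69514\right) = \left(\frac{137}{168} - 13412\right) \left(-69514\right) = \left(- \frac{2253079}{168}\right) \left(-69514\right) = \frac{78310266803}{84}$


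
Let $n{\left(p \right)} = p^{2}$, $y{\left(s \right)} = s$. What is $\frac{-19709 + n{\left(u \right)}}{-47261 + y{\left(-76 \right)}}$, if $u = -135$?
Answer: $\frac{1484}{47337} \approx 0.03135$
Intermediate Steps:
$\frac{-19709 + n{\left(u \right)}}{-47261 + y{\left(-76 \right)}} = \frac{-19709 + \left(-135\right)^{2}}{-47261 - 76} = \frac{-19709 + 18225}{-47337} = \left(-1484\right) \left(- \frac{1}{47337}\right) = \frac{1484}{47337}$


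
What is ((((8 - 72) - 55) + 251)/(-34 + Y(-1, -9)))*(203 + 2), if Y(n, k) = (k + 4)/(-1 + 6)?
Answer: -5412/7 ≈ -773.14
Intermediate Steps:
Y(n, k) = ⅘ + k/5 (Y(n, k) = (4 + k)/5 = (4 + k)*(⅕) = ⅘ + k/5)
((((8 - 72) - 55) + 251)/(-34 + Y(-1, -9)))*(203 + 2) = ((((8 - 72) - 55) + 251)/(-34 + (⅘ + (⅕)*(-9))))*(203 + 2) = (((-64 - 55) + 251)/(-34 + (⅘ - 9/5)))*205 = ((-119 + 251)/(-34 - 1))*205 = (132/(-35))*205 = (132*(-1/35))*205 = -132/35*205 = -5412/7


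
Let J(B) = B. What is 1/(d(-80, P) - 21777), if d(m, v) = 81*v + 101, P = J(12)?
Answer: -1/20704 ≈ -4.8300e-5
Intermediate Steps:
P = 12
d(m, v) = 101 + 81*v
1/(d(-80, P) - 21777) = 1/((101 + 81*12) - 21777) = 1/((101 + 972) - 21777) = 1/(1073 - 21777) = 1/(-20704) = -1/20704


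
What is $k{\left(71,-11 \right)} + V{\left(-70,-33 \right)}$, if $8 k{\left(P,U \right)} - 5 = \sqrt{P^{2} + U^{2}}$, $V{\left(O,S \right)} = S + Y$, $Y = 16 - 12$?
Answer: $- \frac{227}{8} + \frac{\sqrt{5162}}{8} \approx -19.394$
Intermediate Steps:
$Y = 4$ ($Y = 16 - 12 = 4$)
$V{\left(O,S \right)} = 4 + S$ ($V{\left(O,S \right)} = S + 4 = 4 + S$)
$k{\left(P,U \right)} = \frac{5}{8} + \frac{\sqrt{P^{2} + U^{2}}}{8}$
$k{\left(71,-11 \right)} + V{\left(-70,-33 \right)} = \left(\frac{5}{8} + \frac{\sqrt{71^{2} + \left(-11\right)^{2}}}{8}\right) + \left(4 - 33\right) = \left(\frac{5}{8} + \frac{\sqrt{5041 + 121}}{8}\right) - 29 = \left(\frac{5}{8} + \frac{\sqrt{5162}}{8}\right) - 29 = - \frac{227}{8} + \frac{\sqrt{5162}}{8}$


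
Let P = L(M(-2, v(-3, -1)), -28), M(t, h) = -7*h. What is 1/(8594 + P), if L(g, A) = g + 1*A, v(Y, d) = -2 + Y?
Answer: 1/8601 ≈ 0.00011627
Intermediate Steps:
L(g, A) = A + g (L(g, A) = g + A = A + g)
P = 7 (P = -28 - 7*(-2 - 3) = -28 - 7*(-5) = -28 + 35 = 7)
1/(8594 + P) = 1/(8594 + 7) = 1/8601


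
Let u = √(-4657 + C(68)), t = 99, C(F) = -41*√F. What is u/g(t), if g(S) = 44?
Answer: √(-4657 - 82*√17)/44 ≈ 1.6063*I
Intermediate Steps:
u = √(-4657 - 82*√17) ≈ 70.676*I
u/g(t) = √(-4657 - 82*√17)/44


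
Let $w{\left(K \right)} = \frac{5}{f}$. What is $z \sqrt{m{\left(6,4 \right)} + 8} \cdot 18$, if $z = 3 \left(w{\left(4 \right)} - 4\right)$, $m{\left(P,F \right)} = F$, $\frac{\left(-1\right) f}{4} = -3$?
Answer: $- 387 \sqrt{3} \approx -670.3$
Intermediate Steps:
$f = 12$ ($f = \left(-4\right) \left(-3\right) = 12$)
$w{\left(K \right)} = \frac{5}{12}$
$z = - \frac{43}{4}$ ($z = 3 \left(\frac{5}{12} - 4\right) = 3 \left(- \frac{43}{12}\right) = - \frac{43}{4} \approx -10.75$)
$z \sqrt{m{\left(6,4 \right)} + 8} \cdot 18 = - \frac{43 \sqrt{4 + 8}}{4} \cdot 18 = - \frac{43 \sqrt{12}}{4} \cdot 18 = - \frac{43 \cdot 2 \sqrt{3}}{4} \cdot 18 = - \frac{43 \sqrt{3}}{2} \cdot 18 = - 387 \sqrt{3}$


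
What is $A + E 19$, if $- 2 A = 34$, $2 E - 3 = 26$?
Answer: $\frac{517}{2} \approx 258.5$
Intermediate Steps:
$E = \frac{29}{2}$ ($E = \frac{3}{2} + \frac{1}{2} \cdot 26 = \frac{3}{2} + 13 = \frac{29}{2} \approx 14.5$)
$A = -17$ ($A = \left(- \frac{1}{2}\right) 34 = -17$)
$A + E 19 = -17 + \frac{29}{2} \cdot 19 = -17 + \frac{551}{2} = \frac{517}{2}$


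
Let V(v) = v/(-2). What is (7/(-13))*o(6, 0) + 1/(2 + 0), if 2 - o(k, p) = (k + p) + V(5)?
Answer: 17/13 ≈ 1.3077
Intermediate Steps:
V(v) = -v/2 (V(v) = v*(-½) = -v/2)
o(k, p) = 9/2 - k - p (o(k, p) = 2 - ((k + p) - ½*5) = 2 - ((k + p) - 5/2) = 2 - (-5/2 + k + p) = 2 + (5/2 - k - p) = 9/2 - k - p)
(7/(-13))*o(6, 0) + 1/(2 + 0) = (7/(-13))*(9/2 - 1*6 - 1*0) + 1/(2 + 0) = (7*(-1/13))*(9/2 - 6 + 0) + 1/2 = -7/13*(-3/2) + ½ = 21/26 + ½ = 17/13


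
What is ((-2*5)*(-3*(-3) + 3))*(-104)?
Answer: 12480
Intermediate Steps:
((-2*5)*(-3*(-3) + 3))*(-104) = -10*(9 + 3)*(-104) = -10*12*(-104) = -120*(-104) = 12480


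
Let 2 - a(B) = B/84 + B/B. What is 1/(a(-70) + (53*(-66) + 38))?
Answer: -6/20749 ≈ -0.00028917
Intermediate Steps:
a(B) = 1 - B/84 (a(B) = 2 - (B/84 + B/B) = 2 - (B*(1/84) + 1) = 2 - (B/84 + 1) = 2 - (1 + B/84) = 2 + (-1 - B/84) = 1 - B/84)
1/(a(-70) + (53*(-66) + 38)) = 1/((1 - 1/84*(-70)) + (53*(-66) + 38)) = 1/((1 + 5/6) + (-3498 + 38)) = 1/(11/6 - 3460) = 1/(-20749/6) = -6/20749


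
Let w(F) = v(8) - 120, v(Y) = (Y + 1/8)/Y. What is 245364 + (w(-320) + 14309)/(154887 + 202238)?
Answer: 5608040492161/22856000 ≈ 2.4536e+5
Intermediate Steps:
v(Y) = (1/8 + Y)/Y (v(Y) = (Y + 1/8)/Y = (1/8 + Y)/Y)
w(F) = -7615/64 (w(F) = (1/8 + 8)/8 - 120 = (1/8)*(65/8) - 120 = 65/64 - 120 = -7615/64)
245364 + (w(-320) + 14309)/(154887 + 202238) = 245364 + (-7615/64 + 14309)/(154887 + 202238) = 245364 + (908161/64)/357125 = 245364 + (908161/64)*(1/357125) = 245364 + 908161/22856000 = 5608040492161/22856000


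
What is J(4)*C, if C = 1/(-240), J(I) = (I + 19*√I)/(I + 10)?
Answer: -1/80 ≈ -0.012500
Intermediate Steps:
J(I) = (I + 19*√I)/(10 + I)
C = -1/240 ≈ -0.0041667
J(4)*C = ((4 + 19*√4)/(10 + 4))*(-1/240) = ((4 + 19*2)/14)*(-1/240) = ((4 + 38)/14)*(-1/240) = ((1/14)*42)*(-1/240) = 3*(-1/240) = -1/80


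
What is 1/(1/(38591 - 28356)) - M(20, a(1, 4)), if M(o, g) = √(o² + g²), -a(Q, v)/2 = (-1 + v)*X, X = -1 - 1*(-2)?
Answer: 10235 - 2*√109 ≈ 10214.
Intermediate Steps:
X = 1 (X = -1 + 2 = 1)
a(Q, v) = 2 - 2*v (a(Q, v) = -2*(-1 + v) = 2 - 2*v)
M(o, g) = √(g² + o²)
1/(1/(38591 - 28356)) - M(20, a(1, 4)) = 1/(1/(38591 - 28356)) - √((2 - 2*4)² + 20²) = 1/(1/10235) - √((2 - 8)² + 400) = 1/(1/10235) - √((-6)² + 400) = 10235 - √(36 + 400) = 10235 - √436 = 10235 - 2*√109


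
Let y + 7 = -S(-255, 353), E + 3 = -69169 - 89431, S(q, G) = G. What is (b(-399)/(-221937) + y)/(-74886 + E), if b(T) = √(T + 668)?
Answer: 360/233489 + √269/51819848193 ≈ 0.0015418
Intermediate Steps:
b(T) = √(668 + T)
E = -158603 (E = -3 + (-69169 - 89431) = -3 - 158600 = -158603)
y = -360 (y = -7 - 1*353 = -7 - 353 = -360)
(b(-399)/(-221937) + y)/(-74886 + E) = (√(668 - 399)/(-221937) - 360)/(-74886 - 158603) = (√269*(-1/221937) - 360)/(-233489) = (-√269/221937 - 360)*(-1/233489) = (-360 - √269/221937)*(-1/233489) = 360/233489 + √269/51819848193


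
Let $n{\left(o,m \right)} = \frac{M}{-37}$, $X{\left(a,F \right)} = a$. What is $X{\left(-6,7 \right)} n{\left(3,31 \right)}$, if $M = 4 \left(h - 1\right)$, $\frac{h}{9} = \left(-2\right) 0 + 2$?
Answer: $\frac{408}{37} \approx 11.027$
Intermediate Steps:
$h = 18$ ($h = 9 \left(\left(-2\right) 0 + 2\right) = 9 \left(0 + 2\right) = 9 \cdot 2 = 18$)
$M = 68$ ($M = 4 \left(18 - 1\right) = 4 \cdot 17 = 68$)
$n{\left(o,m \right)} = - \frac{68}{37}$ ($n{\left(o,m \right)} = \frac{68}{-37} = 68 \left(- \frac{1}{37}\right) = - \frac{68}{37}$)
$X{\left(-6,7 \right)} n{\left(3,31 \right)} = \left(-6\right) \left(- \frac{68}{37}\right) = \frac{408}{37}$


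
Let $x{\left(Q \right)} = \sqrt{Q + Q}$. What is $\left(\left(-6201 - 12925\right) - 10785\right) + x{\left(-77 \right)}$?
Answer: $-29911 + i \sqrt{154} \approx -29911.0 + 12.41 i$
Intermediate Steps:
$x{\left(Q \right)} = \sqrt{2} \sqrt{Q}$ ($x{\left(Q \right)} = \sqrt{2 Q} = \sqrt{2} \sqrt{Q}$)
$\left(\left(-6201 - 12925\right) - 10785\right) + x{\left(-77 \right)} = \left(\left(-6201 - 12925\right) - 10785\right) + \sqrt{2} \sqrt{-77} = \left(-19126 - 10785\right) + \sqrt{2} i \sqrt{77} = -29911 + i \sqrt{154}$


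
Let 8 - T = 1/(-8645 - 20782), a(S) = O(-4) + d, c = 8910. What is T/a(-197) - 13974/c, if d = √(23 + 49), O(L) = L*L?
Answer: -292375873/335026395 - 235417*√2/902428 ≈ -1.2416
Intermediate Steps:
O(L) = L²
d = 6*√2 (d = √72 = 6*√2 ≈ 8.4853)
a(S) = 16 + 6*√2 (a(S) = (-4)² + 6*√2 = 16 + 6*√2)
T = 235417/29427 (T = 8 - 1/(-8645 - 20782) = 8 - 1/(-29427) = 8 - 1*(-1/29427) = 8 + 1/29427 = 235417/29427 ≈ 8.0000)
T/a(-197) - 13974/c = 235417/(29427*(16 + 6*√2)) - 13974/8910 = 235417/(29427*(16 + 6*√2)) - 13974*1/8910 = 235417/(29427*(16 + 6*√2)) - 2329/1485 = -2329/1485 + 235417/(29427*(16 + 6*√2))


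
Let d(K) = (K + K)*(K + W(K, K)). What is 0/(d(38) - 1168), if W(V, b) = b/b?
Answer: 0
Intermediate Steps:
W(V, b) = 1
d(K) = 2*K*(1 + K) (d(K) = (K + K)*(K + 1) = (2*K)*(1 + K) = 2*K*(1 + K))
0/(d(38) - 1168) = 0/(2*38*(1 + 38) - 1168) = 0/(2*38*39 - 1168) = 0/(2964 - 1168) = 0/1796 = (1/1796)*0 = 0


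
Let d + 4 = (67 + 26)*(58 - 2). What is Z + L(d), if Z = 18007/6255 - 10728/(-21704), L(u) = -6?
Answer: -44577944/16969815 ≈ -2.6269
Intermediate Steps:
d = 5204 (d = -4 + (67 + 26)*(58 - 2) = -4 + 93*56 = -4 + 5208 = 5204)
Z = 57240946/16969815 (Z = 18007*(1/6255) - 10728*(-1/21704) = 18007/6255 + 1341/2713 = 57240946/16969815 ≈ 3.3731)
Z + L(d) = 57240946/16969815 - 6 = -44577944/16969815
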